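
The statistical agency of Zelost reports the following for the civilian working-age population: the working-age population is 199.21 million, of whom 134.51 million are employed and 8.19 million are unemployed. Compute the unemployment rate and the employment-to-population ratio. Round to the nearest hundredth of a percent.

Labor force = employed + unemployed = 134.51 + 8.19 = 142.70 million.
Unemployment rate = 8.19 / 142.70 = 5.74%.
Employment-population ratio = 134.51 / 199.21 = 67.52%.

Unemployment rate ≈ 5.74%; employment-population ratio ≈ 67.52%.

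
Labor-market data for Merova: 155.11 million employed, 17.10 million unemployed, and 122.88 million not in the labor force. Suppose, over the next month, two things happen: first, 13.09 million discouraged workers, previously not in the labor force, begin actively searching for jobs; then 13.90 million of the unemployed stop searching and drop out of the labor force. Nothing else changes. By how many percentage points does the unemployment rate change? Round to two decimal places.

The unemployment rate changes by −0.43 percentage points.

Initially, labor force = 155.11 + 17.10 = 172.21 million, so u = 17.10/172.21 = 9.93%.
After the first change, unemployed and labor force both rise by 13.09 → E = 155.11, U = 30.19, labor force = 185.30 million.
After the second change, unemployed and labor force both fall by 13.90 → E = 155.11, U = 16.29, labor force = 171.40 million.
New unemployment rate = 16.29 / 171.40 = 9.50%.
Change = 9.50% − 9.93% = −0.43 percentage points.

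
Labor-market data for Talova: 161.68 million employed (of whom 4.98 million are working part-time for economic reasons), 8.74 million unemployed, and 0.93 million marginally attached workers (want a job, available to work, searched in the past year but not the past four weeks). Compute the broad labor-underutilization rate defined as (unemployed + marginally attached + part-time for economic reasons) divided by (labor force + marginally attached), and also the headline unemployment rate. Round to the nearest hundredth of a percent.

Labor force = 161.68 + 8.74 = 170.42 million.
Numerator = 8.74 + 0.93 + 4.98 = 14.65 million.
Denominator = 170.42 + 0.93 = 171.35 million.
Broad rate = 14.65 / 171.35 = 8.55%.
Headline unemployment rate = 8.74 / 170.42 = 5.13%.

Broad underutilization rate ≈ 8.55%; headline unemployment rate ≈ 5.13%.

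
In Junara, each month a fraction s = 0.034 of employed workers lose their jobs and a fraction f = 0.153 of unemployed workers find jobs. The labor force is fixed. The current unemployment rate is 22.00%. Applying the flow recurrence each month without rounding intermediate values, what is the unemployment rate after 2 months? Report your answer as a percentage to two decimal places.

Unemployment rate after two months ≈ 20.71%.

With a fixed labor force, u_{t+1} = u_t + s·(1−u_t) − f·u_t = u_t·(1−s−f) + s.
Here 1−s−f = 0.813 and s = 0.034.
u_1 = 0.220000 × 0.813 + 0.034 = 0.212860.
u_2 = 0.212860 × 0.813 + 0.034 = 0.207055.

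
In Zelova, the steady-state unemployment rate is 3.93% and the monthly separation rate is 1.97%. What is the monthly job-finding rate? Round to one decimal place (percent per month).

Job-finding rate ≈ 48.2% per month.

From u* = s/(s+f): f = s·(1−u)/u.
f = 1.97 × (1 − 0.0393) / 0.0393 = 1.8926 / 0.0393 ≈ 48.2% per month.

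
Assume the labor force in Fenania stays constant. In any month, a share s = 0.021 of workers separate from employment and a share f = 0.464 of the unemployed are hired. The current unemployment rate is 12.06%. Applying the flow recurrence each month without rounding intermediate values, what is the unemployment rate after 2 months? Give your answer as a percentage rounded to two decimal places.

Unemployment rate after two months ≈ 6.38%.

With a fixed labor force, u_{t+1} = u_t + s·(1−u_t) − f·u_t = u_t·(1−s−f) + s.
Here 1−s−f = 0.515 and s = 0.021.
u_1 = 0.120600 × 0.515 + 0.021 = 0.083109.
u_2 = 0.083109 × 0.515 + 0.021 = 0.063801.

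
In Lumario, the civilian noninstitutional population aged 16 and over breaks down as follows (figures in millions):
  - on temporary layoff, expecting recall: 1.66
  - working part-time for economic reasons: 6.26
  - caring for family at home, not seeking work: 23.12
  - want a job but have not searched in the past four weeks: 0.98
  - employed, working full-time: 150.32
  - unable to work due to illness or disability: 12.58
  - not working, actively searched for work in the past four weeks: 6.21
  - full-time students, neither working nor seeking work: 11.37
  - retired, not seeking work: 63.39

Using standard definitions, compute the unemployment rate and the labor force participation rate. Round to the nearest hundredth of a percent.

Employed = 6.26 + 150.32 = 156.58 million (anyone who worked, including part-time for economic reasons, counts as employed).
Unemployed = 1.66 + 6.21 = 7.87 million (jobless and actively searching, or on temporary layoff).
Labor force = 156.58 + 7.87 = 164.45 million.
Not in labor force = 23.12 + 0.98 + 12.58 + 11.37 + 63.39 = 111.44 million (those not working and not actively searching are outside the labor force — including those who want a job but have given up searching).
Civilian working-age population = 164.45 + 111.44 = 275.89 million.
Unemployment rate = 7.87 / 164.45 = 4.79%.
Labor force participation rate = 164.45 / 275.89 = 59.61%.

Unemployment rate ≈ 4.79%; labor force participation rate ≈ 59.61%.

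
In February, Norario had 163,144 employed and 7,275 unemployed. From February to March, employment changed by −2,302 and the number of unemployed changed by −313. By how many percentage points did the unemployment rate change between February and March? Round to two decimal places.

February: labor force = 163,144 + 7,275 = 170,419; u = 7,275/170,419 = 4.27%.
March: labor force = 160,842 + 6,962 = 167,804; u = 6,962/167,804 = 4.15%.
Change = 4.15% − 4.27% = −0.12 pp.

The unemployment rate changed by −0.12 percentage points.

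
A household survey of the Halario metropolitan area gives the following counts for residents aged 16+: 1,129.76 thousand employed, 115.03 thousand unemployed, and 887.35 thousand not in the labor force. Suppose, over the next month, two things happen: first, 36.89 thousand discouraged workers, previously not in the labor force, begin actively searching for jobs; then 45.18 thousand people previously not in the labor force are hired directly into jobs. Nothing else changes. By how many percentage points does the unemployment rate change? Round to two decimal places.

The unemployment rate changes by +2.21 percentage points.

Initially, labor force = 1,129.76 + 115.03 = 1,244.79 thousand, so u = 115.03/1,244.79 = 9.24%.
After the first change, unemployed and labor force both rise by 36.89 → E = 1,129.76, U = 151.92, labor force = 1,281.68 thousand.
After the second change, employed and labor force both rise by 45.18; unemployed unchanged → E = 1,174.94, U = 151.92, labor force = 1,326.86 thousand.
New unemployment rate = 151.92 / 1,326.86 = 11.45%.
Change = 11.45% − 9.24% = +2.21 percentage points.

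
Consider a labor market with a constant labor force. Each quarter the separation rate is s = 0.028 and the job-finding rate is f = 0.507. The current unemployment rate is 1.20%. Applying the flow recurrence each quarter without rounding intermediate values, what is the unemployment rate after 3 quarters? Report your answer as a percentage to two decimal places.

Unemployment rate after three quarters ≈ 4.83%.

With a fixed labor force, u_{t+1} = u_t + s·(1−u_t) − f·u_t = u_t·(1−s−f) + s.
Here 1−s−f = 0.465 and s = 0.028.
u_1 = 0.012000 × 0.465 + 0.028 = 0.033580.
u_2 = 0.033580 × 0.465 + 0.028 = 0.043615.
u_3 = 0.043615 × 0.465 + 0.028 = 0.048281.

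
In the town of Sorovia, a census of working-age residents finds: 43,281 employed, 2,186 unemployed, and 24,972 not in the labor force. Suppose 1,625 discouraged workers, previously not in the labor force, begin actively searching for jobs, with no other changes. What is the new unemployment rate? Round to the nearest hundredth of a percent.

New unemployment rate ≈ 8.09%.

Initially, labor force = 43,281 + 2,186 = 45,467, so u = 2,186/45,467 = 4.81%.
After the change, unemployed and labor force both rise by 1,625 → E = 43,281, U = 3,811, labor force = 47,092.
New unemployment rate = 3,811 / 47,092 = 8.09%.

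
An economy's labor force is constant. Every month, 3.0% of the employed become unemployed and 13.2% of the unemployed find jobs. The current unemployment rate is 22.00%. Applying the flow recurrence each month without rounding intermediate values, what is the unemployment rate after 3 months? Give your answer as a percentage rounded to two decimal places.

With a fixed labor force, u_{t+1} = u_t + s·(1−u_t) − f·u_t = u_t·(1−s−f) + s.
Here 1−s−f = 0.838 and s = 0.030.
u_1 = 0.220000 × 0.838 + 0.030 = 0.214360.
u_2 = 0.214360 × 0.838 + 0.030 = 0.209634.
u_3 = 0.209634 × 0.838 + 0.030 = 0.205673.

Unemployment rate after three months ≈ 20.57%.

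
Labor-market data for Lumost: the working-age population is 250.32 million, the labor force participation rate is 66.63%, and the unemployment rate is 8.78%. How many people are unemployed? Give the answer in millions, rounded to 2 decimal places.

Labor force = 0.6663 × 250.32 = 166.79 million.
Unemployed = 0.0878 × 166.79 ≈ 14.64 million.

About 14.64 million are unemployed.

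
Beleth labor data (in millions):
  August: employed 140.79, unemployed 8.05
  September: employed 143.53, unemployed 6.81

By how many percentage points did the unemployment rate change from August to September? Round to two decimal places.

The unemployment rate changed by −0.88 percentage points.

August: labor force = 140.79 + 8.05 = 148.84; u = 8.05/148.84 = 5.41%.
September: labor force = 143.53 + 6.81 = 150.34; u = 6.81/150.34 = 4.53%.
Change = 4.53% − 5.41% = −0.88 pp.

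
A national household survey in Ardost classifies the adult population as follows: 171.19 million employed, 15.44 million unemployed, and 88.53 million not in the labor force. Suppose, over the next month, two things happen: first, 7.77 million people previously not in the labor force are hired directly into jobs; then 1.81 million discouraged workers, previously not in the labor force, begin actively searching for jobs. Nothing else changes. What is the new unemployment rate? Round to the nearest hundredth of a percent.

New unemployment rate ≈ 8.79%.

Initially, labor force = 171.19 + 15.44 = 186.63 million, so u = 15.44/186.63 = 8.27%.
After the first change, employed and labor force both rise by 7.77; unemployed unchanged → E = 178.96, U = 15.44, labor force = 194.40 million.
After the second change, unemployed and labor force both rise by 1.81 → E = 178.96, U = 17.25, labor force = 196.21 million.
New unemployment rate = 17.25 / 196.21 = 8.79%.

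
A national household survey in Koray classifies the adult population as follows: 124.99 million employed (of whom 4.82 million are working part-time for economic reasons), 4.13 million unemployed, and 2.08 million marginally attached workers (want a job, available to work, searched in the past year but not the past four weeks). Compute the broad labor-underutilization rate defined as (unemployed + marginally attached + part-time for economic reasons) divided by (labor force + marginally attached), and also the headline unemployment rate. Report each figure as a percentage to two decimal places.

Broad underutilization rate ≈ 8.41%; headline unemployment rate ≈ 3.20%.

Labor force = 124.99 + 4.13 = 129.12 million.
Numerator = 4.13 + 2.08 + 4.82 = 11.03 million.
Denominator = 129.12 + 2.08 = 131.20 million.
Broad rate = 11.03 / 131.20 = 8.41%.
Headline unemployment rate = 4.13 / 129.12 = 3.20%.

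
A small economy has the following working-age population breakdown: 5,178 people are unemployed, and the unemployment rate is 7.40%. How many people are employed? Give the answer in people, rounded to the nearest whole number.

Labor force = U / u = 5,178 / 0.0740 ≈ 69,973.
Employed = labor force − unemployed = 69,973 − 5,178 = 64,795.

About 64,795 are employed.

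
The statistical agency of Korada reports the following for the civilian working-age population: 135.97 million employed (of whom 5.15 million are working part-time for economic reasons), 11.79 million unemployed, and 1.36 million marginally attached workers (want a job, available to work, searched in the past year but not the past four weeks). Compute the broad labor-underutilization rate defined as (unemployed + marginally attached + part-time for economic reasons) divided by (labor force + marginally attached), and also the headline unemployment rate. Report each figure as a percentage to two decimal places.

Broad underutilization rate ≈ 12.27%; headline unemployment rate ≈ 7.98%.

Labor force = 135.97 + 11.79 = 147.76 million.
Numerator = 11.79 + 1.36 + 5.15 = 18.30 million.
Denominator = 147.76 + 1.36 = 149.12 million.
Broad rate = 18.30 / 149.12 = 12.27%.
Headline unemployment rate = 11.79 / 147.76 = 7.98%.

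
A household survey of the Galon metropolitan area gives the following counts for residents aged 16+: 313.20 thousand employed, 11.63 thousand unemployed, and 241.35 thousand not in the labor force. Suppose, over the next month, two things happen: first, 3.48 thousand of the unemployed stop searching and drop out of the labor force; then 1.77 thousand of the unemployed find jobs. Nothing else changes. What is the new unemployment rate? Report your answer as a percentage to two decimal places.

Initially, labor force = 313.20 + 11.63 = 324.83 thousand, so u = 11.63/324.83 = 3.58%.
After the first change, unemployed and labor force both fall by 3.48 → E = 313.20, U = 8.15, labor force = 321.35 thousand.
After the second change, unemployed falls and employed rises by 1.77; labor force unchanged → E = 314.97, U = 6.38, labor force = 321.35 thousand.
New unemployment rate = 6.38 / 321.35 = 1.99%.

New unemployment rate ≈ 1.99%.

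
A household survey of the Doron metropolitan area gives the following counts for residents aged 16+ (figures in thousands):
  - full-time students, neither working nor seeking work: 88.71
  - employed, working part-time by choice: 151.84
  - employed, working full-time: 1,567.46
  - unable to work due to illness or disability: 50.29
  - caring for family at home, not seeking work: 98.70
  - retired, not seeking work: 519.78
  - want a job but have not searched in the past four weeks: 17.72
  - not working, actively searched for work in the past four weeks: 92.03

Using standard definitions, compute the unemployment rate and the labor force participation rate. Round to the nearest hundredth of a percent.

Unemployment rate ≈ 5.08%; labor force participation rate ≈ 70.03%.

Employed = 151.84 + 1,567.46 = 1,719.30 thousand.
Unemployed = 92.03 thousand.
Labor force = 1,719.30 + 92.03 = 1,811.33 thousand.
Not in labor force = 88.71 + 50.29 + 98.70 + 519.78 + 17.72 = 775.20 thousand (those not working and not actively searching are outside the labor force — including those who want a job but have given up searching).
Civilian working-age population = 1,811.33 + 775.20 = 2,586.53 thousand.
Unemployment rate = 92.03 / 1,811.33 = 5.08%.
Labor force participation rate = 1,811.33 / 2,586.53 = 70.03%.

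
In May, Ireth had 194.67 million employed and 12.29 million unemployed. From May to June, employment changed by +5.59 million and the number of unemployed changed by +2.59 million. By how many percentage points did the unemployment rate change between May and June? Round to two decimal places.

May: labor force = 194.67 + 12.29 = 206.96; u = 12.29/206.96 = 5.94%.
June: labor force = 200.26 + 14.88 = 215.14; u = 14.88/215.14 = 6.92%.
Change = 6.92% − 5.94% = +0.98 pp.

The unemployment rate changed by +0.98 percentage points.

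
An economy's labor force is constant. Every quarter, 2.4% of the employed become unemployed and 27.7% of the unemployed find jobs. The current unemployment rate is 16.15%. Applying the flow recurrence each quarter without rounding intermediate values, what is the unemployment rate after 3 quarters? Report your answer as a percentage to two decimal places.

With a fixed labor force, u_{t+1} = u_t + s·(1−u_t) − f·u_t = u_t·(1−s−f) + s.
Here 1−s−f = 0.699 and s = 0.024.
u_1 = 0.161500 × 0.699 + 0.024 = 0.136888.
u_2 = 0.136888 × 0.699 + 0.024 = 0.119685.
u_3 = 0.119685 × 0.699 + 0.024 = 0.107660.

Unemployment rate after three quarters ≈ 10.77%.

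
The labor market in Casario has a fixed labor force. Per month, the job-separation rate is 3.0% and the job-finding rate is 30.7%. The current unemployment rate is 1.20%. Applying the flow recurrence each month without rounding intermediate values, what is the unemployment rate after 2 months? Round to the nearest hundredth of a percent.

With a fixed labor force, u_{t+1} = u_t + s·(1−u_t) − f·u_t = u_t·(1−s−f) + s.
Here 1−s−f = 0.663 and s = 0.030.
u_1 = 0.012000 × 0.663 + 0.030 = 0.037956.
u_2 = 0.037956 × 0.663 + 0.030 = 0.055165.

Unemployment rate after two months ≈ 5.52%.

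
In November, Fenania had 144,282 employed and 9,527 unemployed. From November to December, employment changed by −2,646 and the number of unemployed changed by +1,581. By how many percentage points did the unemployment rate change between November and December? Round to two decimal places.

November: labor force = 144,282 + 9,527 = 153,809; u = 9,527/153,809 = 6.19%.
December: labor force = 141,636 + 11,108 = 152,744; u = 11,108/152,744 = 7.27%.
Change = 7.27% − 6.19% = +1.08 pp.

The unemployment rate changed by +1.08 percentage points.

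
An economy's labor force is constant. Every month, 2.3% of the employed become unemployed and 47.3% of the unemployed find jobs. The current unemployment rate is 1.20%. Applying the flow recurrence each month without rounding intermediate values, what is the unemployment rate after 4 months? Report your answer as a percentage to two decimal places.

Unemployment rate after four months ≈ 4.42%.

With a fixed labor force, u_{t+1} = u_t + s·(1−u_t) − f·u_t = u_t·(1−s−f) + s.
Here 1−s−f = 0.504 and s = 0.023.
u_1 = 0.012000 × 0.504 + 0.023 = 0.029048.
u_2 = 0.029048 × 0.504 + 0.023 = 0.037640.
u_3 = 0.037640 × 0.504 + 0.023 = 0.041971.
u_4 = 0.041971 × 0.504 + 0.023 = 0.044153.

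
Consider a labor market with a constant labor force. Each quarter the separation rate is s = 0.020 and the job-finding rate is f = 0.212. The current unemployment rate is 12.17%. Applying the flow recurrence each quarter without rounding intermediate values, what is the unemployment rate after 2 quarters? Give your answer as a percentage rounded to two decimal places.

With a fixed labor force, u_{t+1} = u_t + s·(1−u_t) − f·u_t = u_t·(1−s−f) + s.
Here 1−s−f = 0.768 and s = 0.020.
u_1 = 0.121700 × 0.768 + 0.020 = 0.113466.
u_2 = 0.113466 × 0.768 + 0.020 = 0.107142.

Unemployment rate after two quarters ≈ 10.71%.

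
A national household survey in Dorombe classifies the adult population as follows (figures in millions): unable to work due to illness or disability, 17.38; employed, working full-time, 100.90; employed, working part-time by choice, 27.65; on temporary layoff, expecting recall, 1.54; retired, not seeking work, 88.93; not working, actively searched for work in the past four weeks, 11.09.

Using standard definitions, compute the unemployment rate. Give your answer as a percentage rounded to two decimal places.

Unemployment rate ≈ 8.95%.

Employed = 100.90 + 27.65 = 128.55 million.
Unemployed = 1.54 + 11.09 = 12.63 million (jobless and actively searching, or on temporary layoff).
Labor force = 128.55 + 12.63 = 141.18 million.
Unemployment rate = 12.63 / 141.18 = 8.95%.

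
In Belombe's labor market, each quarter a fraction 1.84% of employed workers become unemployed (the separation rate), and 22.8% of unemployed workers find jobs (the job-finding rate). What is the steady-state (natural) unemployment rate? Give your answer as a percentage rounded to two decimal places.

At steady state the flows balance: s·E = f·U, so U/(E+U) = s/(s+f).
u* = 1.84 / (1.84 + 22.8) = 1.84 / 24.64 = 7.47%.

Steady-state unemployment rate ≈ 7.47%.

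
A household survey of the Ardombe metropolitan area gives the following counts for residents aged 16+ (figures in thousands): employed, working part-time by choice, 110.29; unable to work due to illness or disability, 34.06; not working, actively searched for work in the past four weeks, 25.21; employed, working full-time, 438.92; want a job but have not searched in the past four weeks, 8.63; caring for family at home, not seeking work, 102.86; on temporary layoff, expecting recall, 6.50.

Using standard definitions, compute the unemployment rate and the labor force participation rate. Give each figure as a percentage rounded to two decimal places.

Employed = 110.29 + 438.92 = 549.21 thousand.
Unemployed = 25.21 + 6.50 = 31.71 thousand (jobless and actively searching, or on temporary layoff).
Labor force = 549.21 + 31.71 = 580.92 thousand.
Not in labor force = 34.06 + 8.63 + 102.86 = 145.55 thousand (those not working and not actively searching are outside the labor force — including those who want a job but have given up searching).
Civilian working-age population = 580.92 + 145.55 = 726.47 thousand.
Unemployment rate = 31.71 / 580.92 = 5.46%.
Labor force participation rate = 580.92 / 726.47 = 79.96%.

Unemployment rate ≈ 5.46%; labor force participation rate ≈ 79.96%.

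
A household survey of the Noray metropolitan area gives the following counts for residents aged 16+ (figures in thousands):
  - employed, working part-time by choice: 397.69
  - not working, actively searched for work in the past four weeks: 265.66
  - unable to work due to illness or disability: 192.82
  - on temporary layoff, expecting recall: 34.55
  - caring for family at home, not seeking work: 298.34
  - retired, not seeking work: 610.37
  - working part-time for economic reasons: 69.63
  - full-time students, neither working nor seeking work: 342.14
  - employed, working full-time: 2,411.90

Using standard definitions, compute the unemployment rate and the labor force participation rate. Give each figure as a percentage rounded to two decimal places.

Employed = 397.69 + 69.63 + 2,411.90 = 2,879.22 thousand (anyone who worked, including part-time for economic reasons, counts as employed).
Unemployed = 265.66 + 34.55 = 300.21 thousand (jobless and actively searching, or on temporary layoff).
Labor force = 2,879.22 + 300.21 = 3,179.43 thousand.
Not in labor force = 192.82 + 298.34 + 610.37 + 342.14 = 1,443.67 thousand (those not working and not actively searching are outside the labor force).
Civilian working-age population = 3,179.43 + 1,443.67 = 4,623.10 thousand.
Unemployment rate = 300.21 / 3,179.43 = 9.44%.
Labor force participation rate = 3,179.43 / 4,623.10 = 68.77%.

Unemployment rate ≈ 9.44%; labor force participation rate ≈ 68.77%.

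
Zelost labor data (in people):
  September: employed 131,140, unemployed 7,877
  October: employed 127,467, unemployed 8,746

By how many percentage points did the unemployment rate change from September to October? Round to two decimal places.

September: labor force = 131,140 + 7,877 = 139,017; u = 7,877/139,017 = 5.67%.
October: labor force = 127,467 + 8,746 = 136,213; u = 8,746/136,213 = 6.42%.
Change = 6.42% − 5.67% = +0.75 pp.

The unemployment rate changed by +0.75 percentage points.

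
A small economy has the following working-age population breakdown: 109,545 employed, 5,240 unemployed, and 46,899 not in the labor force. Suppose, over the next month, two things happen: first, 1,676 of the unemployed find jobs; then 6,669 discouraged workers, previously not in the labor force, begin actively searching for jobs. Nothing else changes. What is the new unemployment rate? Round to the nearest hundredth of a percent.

Initially, labor force = 109,545 + 5,240 = 114,785, so u = 5,240/114,785 = 4.57%.
After the first change, unemployed falls and employed rises by 1,676; labor force unchanged → E = 111,221, U = 3,564, labor force = 114,785.
After the second change, unemployed and labor force both rise by 6,669 → E = 111,221, U = 10,233, labor force = 121,454.
New unemployment rate = 10,233 / 121,454 = 8.43%.

New unemployment rate ≈ 8.43%.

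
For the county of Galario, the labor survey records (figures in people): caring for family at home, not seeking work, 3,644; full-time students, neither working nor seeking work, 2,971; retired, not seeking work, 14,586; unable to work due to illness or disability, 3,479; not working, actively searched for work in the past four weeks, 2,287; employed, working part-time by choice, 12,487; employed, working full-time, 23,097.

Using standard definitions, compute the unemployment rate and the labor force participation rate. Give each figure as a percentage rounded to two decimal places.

Employed = 12,487 + 23,097 = 35,584.
Unemployed = 2,287.
Labor force = 35,584 + 2,287 = 37,871.
Not in labor force = 3,644 + 2,971 + 14,586 + 3,479 = 24,680 (those not working and not actively searching are outside the labor force).
Civilian working-age population = 37,871 + 24,680 = 62,551.
Unemployment rate = 2,287 / 37,871 = 6.04%.
Labor force participation rate = 37,871 / 62,551 = 60.54%.

Unemployment rate ≈ 6.04%; labor force participation rate ≈ 60.54%.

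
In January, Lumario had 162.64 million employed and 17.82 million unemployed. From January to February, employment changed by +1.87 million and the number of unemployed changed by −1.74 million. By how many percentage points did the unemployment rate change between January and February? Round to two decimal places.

January: labor force = 162.64 + 17.82 = 180.46; u = 17.82/180.46 = 9.87%.
February: labor force = 164.51 + 16.08 = 180.59; u = 16.08/180.59 = 8.90%.
Change = 8.90% − 9.87% = −0.97 pp.

The unemployment rate changed by −0.97 percentage points.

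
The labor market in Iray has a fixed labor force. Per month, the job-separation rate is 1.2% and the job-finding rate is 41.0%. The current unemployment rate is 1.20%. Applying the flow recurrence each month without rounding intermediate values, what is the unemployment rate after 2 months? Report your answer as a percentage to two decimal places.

With a fixed labor force, u_{t+1} = u_t + s·(1−u_t) − f·u_t = u_t·(1−s−f) + s.
Here 1−s−f = 0.578 and s = 0.012.
u_1 = 0.012000 × 0.578 + 0.012 = 0.018936.
u_2 = 0.018936 × 0.578 + 0.012 = 0.022945.

Unemployment rate after two months ≈ 2.29%.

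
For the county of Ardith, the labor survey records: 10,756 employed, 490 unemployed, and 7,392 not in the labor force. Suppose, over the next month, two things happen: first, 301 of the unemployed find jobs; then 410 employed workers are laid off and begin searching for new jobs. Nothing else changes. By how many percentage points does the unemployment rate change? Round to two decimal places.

The unemployment rate changes by +0.97 percentage points.

Initially, labor force = 10,756 + 490 = 11,246, so u = 490/11,246 = 4.36%.
After the first change, unemployed falls and employed rises by 301; labor force unchanged → E = 11,057, U = 189, labor force = 11,246.
After the second change, employed falls and unemployed rises by 410; labor force unchanged → E = 10,647, U = 599, labor force = 11,246.
New unemployment rate = 599 / 11,246 = 5.33%.
Change = 5.33% − 4.36% = +0.97 percentage points.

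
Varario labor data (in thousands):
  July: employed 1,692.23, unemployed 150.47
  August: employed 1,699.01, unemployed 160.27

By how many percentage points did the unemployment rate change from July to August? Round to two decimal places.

July: labor force = 1,692.23 + 150.47 = 1,842.70; u = 150.47/1,842.70 = 8.17%.
August: labor force = 1,699.01 + 160.27 = 1,859.28; u = 160.27/1,859.28 = 8.62%.
Change = 8.62% − 8.17% = +0.45 pp.

The unemployment rate changed by +0.45 percentage points.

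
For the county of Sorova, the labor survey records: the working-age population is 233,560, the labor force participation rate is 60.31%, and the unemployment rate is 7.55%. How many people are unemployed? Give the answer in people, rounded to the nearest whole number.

About 10,635 are unemployed.

Labor force = 0.6031 × 233,560 = 140,860.
Unemployed = 0.0755 × 140,860 ≈ 10,635.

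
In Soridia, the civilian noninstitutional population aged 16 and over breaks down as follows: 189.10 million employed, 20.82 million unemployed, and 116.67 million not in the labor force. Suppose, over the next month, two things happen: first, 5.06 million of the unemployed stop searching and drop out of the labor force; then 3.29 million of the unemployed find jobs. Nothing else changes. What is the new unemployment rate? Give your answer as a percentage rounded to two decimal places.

Initially, labor force = 189.10 + 20.82 = 209.92 million, so u = 20.82/209.92 = 9.92%.
After the first change, unemployed and labor force both fall by 5.06 → E = 189.10, U = 15.76, labor force = 204.86 million.
After the second change, unemployed falls and employed rises by 3.29; labor force unchanged → E = 192.39, U = 12.47, labor force = 204.86 million.
New unemployment rate = 12.47 / 204.86 = 6.09%.

New unemployment rate ≈ 6.09%.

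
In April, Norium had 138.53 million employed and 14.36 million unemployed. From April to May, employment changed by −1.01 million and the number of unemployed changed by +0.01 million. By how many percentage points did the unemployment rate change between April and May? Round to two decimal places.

The unemployment rate changed by +0.07 percentage points.

April: labor force = 138.53 + 14.36 = 152.89; u = 14.36/152.89 = 9.39%.
May: labor force = 137.52 + 14.37 = 151.89; u = 14.37/151.89 = 9.46%.
Change = 9.46% − 9.39% = +0.07 pp.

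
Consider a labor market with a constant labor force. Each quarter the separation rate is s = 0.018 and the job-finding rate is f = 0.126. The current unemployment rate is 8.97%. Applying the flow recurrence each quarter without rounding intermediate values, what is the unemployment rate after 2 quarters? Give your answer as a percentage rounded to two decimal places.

Unemployment rate after two quarters ≈ 9.91%.

With a fixed labor force, u_{t+1} = u_t + s·(1−u_t) − f·u_t = u_t·(1−s−f) + s.
Here 1−s−f = 0.856 and s = 0.018.
u_1 = 0.089700 × 0.856 + 0.018 = 0.094783.
u_2 = 0.094783 × 0.856 + 0.018 = 0.099134.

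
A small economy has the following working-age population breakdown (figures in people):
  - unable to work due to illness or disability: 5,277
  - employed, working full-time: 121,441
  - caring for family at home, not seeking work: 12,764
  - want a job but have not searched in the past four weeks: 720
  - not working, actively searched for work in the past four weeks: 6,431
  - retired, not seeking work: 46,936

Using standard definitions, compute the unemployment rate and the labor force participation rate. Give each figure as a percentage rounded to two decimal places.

Unemployment rate ≈ 5.03%; labor force participation rate ≈ 66.06%.

Employed = 121,441.
Unemployed = 6,431.
Labor force = 121,441 + 6,431 = 127,872.
Not in labor force = 5,277 + 12,764 + 720 + 46,936 = 65,697 (those not working and not actively searching are outside the labor force — including those who want a job but have given up searching).
Civilian working-age population = 127,872 + 65,697 = 193,569.
Unemployment rate = 6,431 / 127,872 = 5.03%.
Labor force participation rate = 127,872 / 193,569 = 66.06%.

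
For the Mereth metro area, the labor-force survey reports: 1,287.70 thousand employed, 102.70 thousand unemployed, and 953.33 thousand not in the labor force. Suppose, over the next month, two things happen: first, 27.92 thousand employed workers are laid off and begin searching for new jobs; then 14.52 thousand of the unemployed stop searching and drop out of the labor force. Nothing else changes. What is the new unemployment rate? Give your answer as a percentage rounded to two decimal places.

Initially, labor force = 1,287.70 + 102.70 = 1,390.40 thousand, so u = 102.70/1,390.40 = 7.39%.
After the first change, employed falls and unemployed rises by 27.92; labor force unchanged → E = 1,259.78, U = 130.62, labor force = 1,390.40 thousand.
After the second change, unemployed and labor force both fall by 14.52 → E = 1,259.78, U = 116.10, labor force = 1,375.88 thousand.
New unemployment rate = 116.10 / 1,375.88 = 8.44%.

New unemployment rate ≈ 8.44%.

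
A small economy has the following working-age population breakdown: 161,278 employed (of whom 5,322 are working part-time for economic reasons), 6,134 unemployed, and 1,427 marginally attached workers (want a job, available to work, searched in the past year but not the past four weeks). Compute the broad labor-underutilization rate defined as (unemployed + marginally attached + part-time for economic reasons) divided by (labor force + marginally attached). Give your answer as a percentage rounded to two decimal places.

Labor force = 161,278 + 6,134 = 167,412.
Numerator = 6,134 + 1,427 + 5,322 = 12,883.
Denominator = 167,412 + 1,427 = 168,839.
Broad rate = 12,883 / 168,839 = 7.63%.

Broad underutilization rate ≈ 7.63%.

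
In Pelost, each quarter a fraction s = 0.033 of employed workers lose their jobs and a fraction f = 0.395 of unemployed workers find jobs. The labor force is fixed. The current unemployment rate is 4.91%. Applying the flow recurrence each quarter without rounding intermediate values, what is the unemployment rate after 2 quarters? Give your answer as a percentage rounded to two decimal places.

With a fixed labor force, u_{t+1} = u_t + s·(1−u_t) − f·u_t = u_t·(1−s−f) + s.
Here 1−s−f = 0.572 and s = 0.033.
u_1 = 0.049100 × 0.572 + 0.033 = 0.061085.
u_2 = 0.061085 × 0.572 + 0.033 = 0.067941.

Unemployment rate after two quarters ≈ 6.79%.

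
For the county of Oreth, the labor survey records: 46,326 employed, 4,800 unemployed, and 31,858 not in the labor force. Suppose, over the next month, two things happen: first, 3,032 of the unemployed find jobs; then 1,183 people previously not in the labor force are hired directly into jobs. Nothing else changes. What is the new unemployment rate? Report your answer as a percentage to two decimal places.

New unemployment rate ≈ 3.38%.

Initially, labor force = 46,326 + 4,800 = 51,126, so u = 4,800/51,126 = 9.39%.
After the first change, unemployed falls and employed rises by 3,032; labor force unchanged → E = 49,358, U = 1,768, labor force = 51,126.
After the second change, employed and labor force both rise by 1,183; unemployed unchanged → E = 50,541, U = 1,768, labor force = 52,309.
New unemployment rate = 1,768 / 52,309 = 3.38%.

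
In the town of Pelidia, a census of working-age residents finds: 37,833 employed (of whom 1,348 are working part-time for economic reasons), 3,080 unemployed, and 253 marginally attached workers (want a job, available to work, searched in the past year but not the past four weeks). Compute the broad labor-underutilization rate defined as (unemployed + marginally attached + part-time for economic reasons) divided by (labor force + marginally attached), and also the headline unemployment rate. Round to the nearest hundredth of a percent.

Labor force = 37,833 + 3,080 = 40,913.
Numerator = 3,080 + 253 + 1,348 = 4,681.
Denominator = 40,913 + 253 = 41,166.
Broad rate = 4,681 / 41,166 = 11.37%.
Headline unemployment rate = 3,080 / 40,913 = 7.53%.

Broad underutilization rate ≈ 11.37%; headline unemployment rate ≈ 7.53%.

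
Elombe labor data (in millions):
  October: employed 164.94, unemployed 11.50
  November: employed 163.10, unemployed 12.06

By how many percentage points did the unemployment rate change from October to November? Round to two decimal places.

October: labor force = 164.94 + 11.50 = 176.44; u = 11.50/176.44 = 6.52%.
November: labor force = 163.10 + 12.06 = 175.16; u = 12.06/175.16 = 6.89%.
Change = 6.89% − 6.52% = +0.37 pp.

The unemployment rate changed by +0.37 percentage points.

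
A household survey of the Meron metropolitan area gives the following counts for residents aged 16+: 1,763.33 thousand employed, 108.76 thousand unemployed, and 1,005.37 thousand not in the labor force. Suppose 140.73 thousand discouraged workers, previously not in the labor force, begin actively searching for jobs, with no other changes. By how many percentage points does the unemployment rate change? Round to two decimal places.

Initially, labor force = 1,763.33 + 108.76 = 1,872.09 thousand, so u = 108.76/1,872.09 = 5.81%.
After the change, unemployed and labor force both rise by 140.73 → E = 1,763.33, U = 249.49, labor force = 2,012.82 thousand.
New unemployment rate = 249.49 / 2,012.82 = 12.40%.
Change = 12.40% − 5.81% = +6.59 percentage points.

The unemployment rate changes by +6.59 percentage points.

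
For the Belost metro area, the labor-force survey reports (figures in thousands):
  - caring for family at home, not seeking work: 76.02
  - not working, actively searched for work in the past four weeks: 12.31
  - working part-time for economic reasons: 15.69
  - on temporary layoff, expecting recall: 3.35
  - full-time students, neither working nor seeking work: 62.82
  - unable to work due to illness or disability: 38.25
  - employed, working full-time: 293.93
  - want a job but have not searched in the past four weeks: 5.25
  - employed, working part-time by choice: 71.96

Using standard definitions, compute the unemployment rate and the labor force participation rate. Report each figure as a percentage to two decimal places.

Employed = 15.69 + 293.93 + 71.96 = 381.58 thousand (anyone who worked, including part-time for economic reasons, counts as employed).
Unemployed = 12.31 + 3.35 = 15.66 thousand (jobless and actively searching, or on temporary layoff).
Labor force = 381.58 + 15.66 = 397.24 thousand.
Not in labor force = 76.02 + 62.82 + 38.25 + 5.25 = 182.34 thousand (those not working and not actively searching are outside the labor force — including those who want a job but have given up searching).
Civilian working-age population = 397.24 + 182.34 = 579.58 thousand.
Unemployment rate = 15.66 / 397.24 = 3.94%.
Labor force participation rate = 397.24 / 579.58 = 68.54%.

Unemployment rate ≈ 3.94%; labor force participation rate ≈ 68.54%.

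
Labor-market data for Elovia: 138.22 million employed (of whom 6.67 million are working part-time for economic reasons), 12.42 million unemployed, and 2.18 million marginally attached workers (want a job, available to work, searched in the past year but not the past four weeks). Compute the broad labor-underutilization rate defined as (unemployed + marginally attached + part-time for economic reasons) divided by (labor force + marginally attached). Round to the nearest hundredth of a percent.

Broad underutilization rate ≈ 13.92%.

Labor force = 138.22 + 12.42 = 150.64 million.
Numerator = 12.42 + 2.18 + 6.67 = 21.27 million.
Denominator = 150.64 + 2.18 = 152.82 million.
Broad rate = 21.27 / 152.82 = 13.92%.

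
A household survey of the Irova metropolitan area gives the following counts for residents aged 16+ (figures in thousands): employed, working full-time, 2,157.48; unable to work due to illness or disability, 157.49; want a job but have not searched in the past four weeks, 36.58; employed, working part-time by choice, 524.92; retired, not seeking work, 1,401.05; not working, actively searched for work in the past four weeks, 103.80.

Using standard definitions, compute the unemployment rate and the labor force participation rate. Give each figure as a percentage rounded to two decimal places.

Unemployment rate ≈ 3.73%; labor force participation rate ≈ 63.59%.

Employed = 2,157.48 + 524.92 = 2,682.40 thousand.
Unemployed = 103.80 thousand.
Labor force = 2,682.40 + 103.80 = 2,786.20 thousand.
Not in labor force = 157.49 + 36.58 + 1,401.05 = 1,595.12 thousand (those not working and not actively searching are outside the labor force — including those who want a job but have given up searching).
Civilian working-age population = 2,786.20 + 1,595.12 = 4,381.32 thousand.
Unemployment rate = 103.80 / 2,786.20 = 3.73%.
Labor force participation rate = 2,786.20 / 4,381.32 = 63.59%.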